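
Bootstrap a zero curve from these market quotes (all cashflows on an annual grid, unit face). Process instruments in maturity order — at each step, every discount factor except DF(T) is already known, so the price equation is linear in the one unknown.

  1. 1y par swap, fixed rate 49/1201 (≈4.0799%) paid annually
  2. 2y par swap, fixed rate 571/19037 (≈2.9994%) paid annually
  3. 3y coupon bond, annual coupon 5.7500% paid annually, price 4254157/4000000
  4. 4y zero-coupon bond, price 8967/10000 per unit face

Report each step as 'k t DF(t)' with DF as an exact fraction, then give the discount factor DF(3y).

step 1 [1y] swap r/1=49/1201: DF=(1 − 49/1201·(0))/(1+49/1201) = 1201/1250 ≈ 0.960800
step 2 [2y] swap r/1=571/19037: DF=(1 − 571/19037·(0.960800))/(1+571/19037) = 9429/10000 ≈ 0.942900
step 3 [3y] bond c/1=23/400: DF=(4254157/4000000 − 23/400·(0.960800+0.942900))/(1+23/400) = 4511/5000 ≈ 0.902200
step 4 [4y] zero: DF = P = 8967/10000 ≈ 0.896700

1 1 1201/1250
2 2 9429/10000
3 3 4511/5000
4 4 8967/10000
DF(3y) = 4511/5000 ≈ 0.902200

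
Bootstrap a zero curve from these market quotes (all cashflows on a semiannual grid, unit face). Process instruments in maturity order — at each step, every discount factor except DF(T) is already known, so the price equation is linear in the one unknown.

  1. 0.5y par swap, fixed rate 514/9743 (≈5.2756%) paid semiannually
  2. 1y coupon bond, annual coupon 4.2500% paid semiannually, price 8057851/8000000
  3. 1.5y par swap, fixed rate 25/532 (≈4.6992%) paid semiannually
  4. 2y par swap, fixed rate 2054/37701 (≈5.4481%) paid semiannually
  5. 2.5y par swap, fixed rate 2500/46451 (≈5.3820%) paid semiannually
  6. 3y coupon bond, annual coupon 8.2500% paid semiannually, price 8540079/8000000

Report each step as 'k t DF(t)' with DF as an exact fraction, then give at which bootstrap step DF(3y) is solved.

1 1/2 9743/10000
2 1 483/500
3 3/2 373/400
4 2 8973/10000
5 5/2 7/8
6 3 2103/2500
DF(3y) is solved at step 6

step 1 [0.5y] swap r/2=257/9743: DF=(1 − 257/9743·(0))/(1+257/9743) = 9743/10000 ≈ 0.974300
step 2 [1y] bond c/2=17/800: DF=(8057851/8000000 − 17/800·(0.974300))/(1+17/800) = 483/500 ≈ 0.966000
step 3 [1.5y] swap r/2=25/1064: DF=(1 − 25/1064·(0.974300+0.966000))/(1+25/1064) = 373/400 ≈ 0.932500
step 4 [2y] swap r/2=1027/37701: DF=(1 − 1027/37701·(0.974300+0.966000+0.932500))/(1+1027/37701) = 8973/10000 ≈ 0.897300
step 5 [2.5y] swap r/2=1250/46451: DF=(1 − 1250/46451·(0.974300+0.966000+0.932500+0.897300))/(1+1250/46451) = 7/8 ≈ 0.875000
step 6 [3y] bond c/2=33/800: DF=(8540079/8000000 − 33/800·(0.974300+0.966000+0.932500+0.897300+0.875000))/(1+33/800) = 2103/2500 ≈ 0.841200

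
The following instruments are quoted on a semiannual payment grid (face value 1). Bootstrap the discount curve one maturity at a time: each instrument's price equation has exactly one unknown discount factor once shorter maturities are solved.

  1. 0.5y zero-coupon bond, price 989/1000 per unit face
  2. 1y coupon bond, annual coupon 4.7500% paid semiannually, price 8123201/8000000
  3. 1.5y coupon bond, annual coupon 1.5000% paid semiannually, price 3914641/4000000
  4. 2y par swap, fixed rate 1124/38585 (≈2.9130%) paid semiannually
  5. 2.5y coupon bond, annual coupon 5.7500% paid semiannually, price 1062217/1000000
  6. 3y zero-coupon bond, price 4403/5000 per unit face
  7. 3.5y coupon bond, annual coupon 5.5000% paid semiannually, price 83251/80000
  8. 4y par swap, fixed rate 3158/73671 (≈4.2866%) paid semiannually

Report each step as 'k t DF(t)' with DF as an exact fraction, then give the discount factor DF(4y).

step 1 [0.5y] zero: DF = P = 989/1000 ≈ 0.989000
step 2 [1y] bond c/2=19/800: DF=(8123201/8000000 − 19/800·(0.989000))/(1+19/800) = 9689/10000 ≈ 0.968900
step 3 [1.5y] bond c/2=3/400: DF=(3914641/4000000 − 3/400·(0.989000+0.968900))/(1+3/400) = 598/625 ≈ 0.956800
step 4 [2y] swap r/2=562/38585: DF=(1 − 562/38585·(0.989000+0.968900+0.956800))/(1+562/38585) = 4719/5000 ≈ 0.943800
step 5 [2.5y] bond c/2=23/800: DF=(1062217/1000000 − 23/800·(0.989000+0.968900+0.956800+0.943800))/(1+23/800) = 9247/10000 ≈ 0.924700
step 6 [3y] zero: DF = P = 4403/5000 ≈ 0.880600
step 7 [3.5y] bond c/2=11/400: DF=(83251/80000 − 11/400·(0.989000+0.968900+0.956800+0.943800+0.924700+0.880600))/(1+11/400) = 2153/2500 ≈ 0.861200
step 8 [4y] swap r/2=1579/73671: DF=(1 − 1579/73671·(0.989000+0.968900+0.956800+0.943800+0.924700+0.880600+0.861200))/(1+1579/73671) = 8421/10000 ≈ 0.842100

1 1/2 989/1000
2 1 9689/10000
3 3/2 598/625
4 2 4719/5000
5 5/2 9247/10000
6 3 4403/5000
7 7/2 2153/2500
8 4 8421/10000
DF(4y) = 8421/10000 ≈ 0.842100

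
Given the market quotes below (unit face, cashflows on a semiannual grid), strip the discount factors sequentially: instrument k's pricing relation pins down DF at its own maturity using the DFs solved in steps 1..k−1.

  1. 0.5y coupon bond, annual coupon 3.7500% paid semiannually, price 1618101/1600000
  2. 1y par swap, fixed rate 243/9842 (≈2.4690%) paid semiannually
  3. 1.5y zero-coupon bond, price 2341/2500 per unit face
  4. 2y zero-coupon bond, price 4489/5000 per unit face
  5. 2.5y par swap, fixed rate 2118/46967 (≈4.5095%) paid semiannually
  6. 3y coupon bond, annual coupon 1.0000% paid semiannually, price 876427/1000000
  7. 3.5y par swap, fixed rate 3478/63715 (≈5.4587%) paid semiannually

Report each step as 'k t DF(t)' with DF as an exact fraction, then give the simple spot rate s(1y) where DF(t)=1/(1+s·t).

1 1/2 9927/10000
2 1 9757/10000
3 3/2 2341/2500
4 2 4489/5000
5 5/2 8941/10000
6 3 8487/10000
7 7/2 8261/10000
s(1y) = (1/(9757/10000) − 1)/(1) = 243/9757 ≈ 2.4905%

step 1 [0.5y] bond c/2=3/160: DF=(1618101/1600000 − 3/160·(0))/(1+3/160) = 9927/10000 ≈ 0.992700
step 2 [1y] swap r/2=243/19684: DF=(1 − 243/19684·(0.992700))/(1+243/19684) = 9757/10000 ≈ 0.975700
step 3 [1.5y] zero: DF = P = 2341/2500 ≈ 0.936400
step 4 [2y] zero: DF = P = 4489/5000 ≈ 0.897800
step 5 [2.5y] swap r/2=1059/46967: DF=(1 − 1059/46967·(0.992700+0.975700+0.936400+0.897800))/(1+1059/46967) = 8941/10000 ≈ 0.894100
step 6 [3y] bond c/2=1/200: DF=(876427/1000000 − 1/200·(0.992700+0.975700+0.936400+0.897800+0.894100))/(1+1/200) = 8487/10000 ≈ 0.848700
step 7 [3.5y] swap r/2=1739/63715: DF=(1 − 1739/63715·(0.992700+0.975700+0.936400+0.897800+0.894100+0.848700))/(1+1739/63715) = 8261/10000 ≈ 0.826100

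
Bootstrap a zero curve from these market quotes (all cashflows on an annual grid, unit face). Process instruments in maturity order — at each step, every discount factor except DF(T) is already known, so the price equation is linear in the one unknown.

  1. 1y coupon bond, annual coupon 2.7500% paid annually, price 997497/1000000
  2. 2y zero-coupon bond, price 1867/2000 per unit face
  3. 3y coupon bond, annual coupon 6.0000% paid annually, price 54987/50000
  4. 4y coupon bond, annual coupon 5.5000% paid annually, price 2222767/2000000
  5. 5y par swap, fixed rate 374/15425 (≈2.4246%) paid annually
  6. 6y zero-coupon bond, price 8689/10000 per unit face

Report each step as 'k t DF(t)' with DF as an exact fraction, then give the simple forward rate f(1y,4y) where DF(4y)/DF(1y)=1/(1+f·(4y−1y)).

1 1 2427/2500
2 2 1867/2000
3 3 9297/10000
4 4 9057/10000
5 5 4439/5000
6 6 8689/10000
f(1y,4y) = ((2427/2500)/(9057/10000) − 1)/(3) = 217/9057 ≈ 2.3959%

step 1 [1y] bond c/1=11/400: DF=(997497/1000000 − 11/400·(0))/(1+11/400) = 2427/2500 ≈ 0.970800
step 2 [2y] zero: DF = P = 1867/2000 ≈ 0.933500
step 3 [3y] bond c/1=3/50: DF=(54987/50000 − 3/50·(0.970800+0.933500))/(1+3/50) = 9297/10000 ≈ 0.929700
step 4 [4y] bond c/1=11/200: DF=(2222767/2000000 − 11/200·(0.970800+0.933500+0.929700))/(1+11/200) = 9057/10000 ≈ 0.905700
step 5 [5y] swap r/1=374/15425: DF=(1 − 374/15425·(0.970800+0.933500+0.929700+0.905700))/(1+374/15425) = 4439/5000 ≈ 0.887800
step 6 [6y] zero: DF = P = 8689/10000 ≈ 0.868900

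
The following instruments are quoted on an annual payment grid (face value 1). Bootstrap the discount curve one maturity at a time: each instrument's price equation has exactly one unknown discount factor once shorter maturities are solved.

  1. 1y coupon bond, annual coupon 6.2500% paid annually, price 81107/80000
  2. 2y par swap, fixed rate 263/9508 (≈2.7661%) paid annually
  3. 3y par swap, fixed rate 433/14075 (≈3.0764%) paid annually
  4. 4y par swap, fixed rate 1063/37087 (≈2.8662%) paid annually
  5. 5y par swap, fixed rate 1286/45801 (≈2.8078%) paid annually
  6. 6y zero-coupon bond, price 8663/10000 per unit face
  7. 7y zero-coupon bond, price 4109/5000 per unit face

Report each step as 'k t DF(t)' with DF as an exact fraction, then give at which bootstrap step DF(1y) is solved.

step 1 [1y] bond c/1=1/16: DF=(81107/80000 − 1/16·(0))/(1+1/16) = 4771/5000 ≈ 0.954200
step 2 [2y] swap r/1=263/9508: DF=(1 − 263/9508·(0.954200))/(1+263/9508) = 4737/5000 ≈ 0.947400
step 3 [3y] swap r/1=433/14075: DF=(1 − 433/14075·(0.954200+0.947400))/(1+433/14075) = 4567/5000 ≈ 0.913400
step 4 [4y] swap r/1=1063/37087: DF=(1 − 1063/37087·(0.954200+0.947400+0.913400))/(1+1063/37087) = 8937/10000 ≈ 0.893700
step 5 [5y] swap r/1=1286/45801: DF=(1 − 1286/45801·(0.954200+0.947400+0.913400+0.893700))/(1+1286/45801) = 4357/5000 ≈ 0.871400
step 6 [6y] zero: DF = P = 8663/10000 ≈ 0.866300
step 7 [7y] zero: DF = P = 4109/5000 ≈ 0.821800

1 1 4771/5000
2 2 4737/5000
3 3 4567/5000
4 4 8937/10000
5 5 4357/5000
6 6 8663/10000
7 7 4109/5000
DF(1y) is solved at step 1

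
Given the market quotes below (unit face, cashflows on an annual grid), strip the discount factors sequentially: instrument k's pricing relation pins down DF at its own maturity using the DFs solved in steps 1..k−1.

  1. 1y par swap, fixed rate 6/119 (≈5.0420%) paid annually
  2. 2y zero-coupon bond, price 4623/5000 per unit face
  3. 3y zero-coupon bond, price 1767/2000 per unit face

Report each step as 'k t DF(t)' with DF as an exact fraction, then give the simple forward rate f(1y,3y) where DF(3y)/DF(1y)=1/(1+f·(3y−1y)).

1 1 119/125
2 2 4623/5000
3 3 1767/2000
f(1y,3y) = ((119/125)/(1767/2000) − 1)/(2) = 137/3534 ≈ 3.8766%

step 1 [1y] swap r/1=6/119: DF=(1 − 6/119·(0))/(1+6/119) = 119/125 ≈ 0.952000
step 2 [2y] zero: DF = P = 4623/5000 ≈ 0.924600
step 3 [3y] zero: DF = P = 1767/2000 ≈ 0.883500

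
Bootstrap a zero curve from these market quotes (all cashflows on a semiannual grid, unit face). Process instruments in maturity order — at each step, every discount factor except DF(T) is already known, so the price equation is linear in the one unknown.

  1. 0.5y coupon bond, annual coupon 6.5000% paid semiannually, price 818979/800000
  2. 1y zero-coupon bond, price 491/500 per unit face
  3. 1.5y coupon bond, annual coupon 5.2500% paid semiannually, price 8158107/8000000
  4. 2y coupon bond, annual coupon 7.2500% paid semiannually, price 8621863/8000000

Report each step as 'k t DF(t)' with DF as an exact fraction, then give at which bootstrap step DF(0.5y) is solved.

1 1/2 1983/2000
2 1 491/500
3 3/2 1179/1250
4 2 469/500
DF(0.5y) is solved at step 1

step 1 [0.5y] bond c/2=13/400: DF=(818979/800000 − 13/400·(0))/(1+13/400) = 1983/2000 ≈ 0.991500
step 2 [1y] zero: DF = P = 491/500 ≈ 0.982000
step 3 [1.5y] bond c/2=21/800: DF=(8158107/8000000 − 21/800·(0.991500+0.982000))/(1+21/800) = 1179/1250 ≈ 0.943200
step 4 [2y] bond c/2=29/800: DF=(8621863/8000000 − 29/800·(0.991500+0.982000+0.943200))/(1+29/800) = 469/500 ≈ 0.938000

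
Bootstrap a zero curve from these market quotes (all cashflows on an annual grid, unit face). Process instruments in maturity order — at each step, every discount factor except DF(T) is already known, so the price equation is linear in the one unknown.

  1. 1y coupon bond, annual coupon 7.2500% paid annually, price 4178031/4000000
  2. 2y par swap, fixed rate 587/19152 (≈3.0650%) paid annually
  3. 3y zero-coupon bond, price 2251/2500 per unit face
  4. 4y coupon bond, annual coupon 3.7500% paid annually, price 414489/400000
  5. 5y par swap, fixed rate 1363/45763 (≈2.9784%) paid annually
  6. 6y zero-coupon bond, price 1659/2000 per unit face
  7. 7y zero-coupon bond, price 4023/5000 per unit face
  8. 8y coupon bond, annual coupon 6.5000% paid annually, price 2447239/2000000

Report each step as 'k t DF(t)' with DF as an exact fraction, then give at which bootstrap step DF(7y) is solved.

step 1 [1y] bond c/1=29/400: DF=(4178031/4000000 − 29/400·(0))/(1+29/400) = 9739/10000 ≈ 0.973900
step 2 [2y] swap r/1=587/19152: DF=(1 − 587/19152·(0.973900))/(1+587/19152) = 9413/10000 ≈ 0.941300
step 3 [3y] zero: DF = P = 2251/2500 ≈ 0.900400
step 4 [4y] bond c/1=3/80: DF=(414489/400000 − 3/80·(0.973900+0.941300+0.900400))/(1+3/80) = 897/1000 ≈ 0.897000
step 5 [5y] swap r/1=1363/45763: DF=(1 − 1363/45763·(0.973900+0.941300+0.900400+0.897000))/(1+1363/45763) = 8637/10000 ≈ 0.863700
step 6 [6y] zero: DF = P = 1659/2000 ≈ 0.829500
step 7 [7y] zero: DF = P = 4023/5000 ≈ 0.804600
step 8 [8y] bond c/1=13/200: DF=(2447239/2000000 − 13/200·(0.973900+0.941300+0.900400+0.897000+0.863700+0.829500+0.804600))/(1+13/200) = 7699/10000 ≈ 0.769900

1 1 9739/10000
2 2 9413/10000
3 3 2251/2500
4 4 897/1000
5 5 8637/10000
6 6 1659/2000
7 7 4023/5000
8 8 7699/10000
DF(7y) is solved at step 7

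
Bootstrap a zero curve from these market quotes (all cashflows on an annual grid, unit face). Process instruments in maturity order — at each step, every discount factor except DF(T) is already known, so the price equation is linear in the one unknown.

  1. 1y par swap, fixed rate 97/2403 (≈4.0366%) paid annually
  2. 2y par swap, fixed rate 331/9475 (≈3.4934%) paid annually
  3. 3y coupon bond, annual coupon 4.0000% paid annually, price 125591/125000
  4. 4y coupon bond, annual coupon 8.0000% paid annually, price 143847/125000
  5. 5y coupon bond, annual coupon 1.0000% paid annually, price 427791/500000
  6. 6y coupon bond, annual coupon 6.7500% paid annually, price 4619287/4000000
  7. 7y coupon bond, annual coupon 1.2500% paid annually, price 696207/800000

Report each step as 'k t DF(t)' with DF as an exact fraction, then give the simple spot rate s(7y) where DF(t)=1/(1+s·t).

step 1 [1y] swap r/1=97/2403: DF=(1 − 97/2403·(0))/(1+97/2403) = 2403/2500 ≈ 0.961200
step 2 [2y] swap r/1=331/9475: DF=(1 − 331/9475·(0.961200))/(1+331/9475) = 4669/5000 ≈ 0.933800
step 3 [3y] bond c/1=1/25: DF=(125591/125000 − 1/25·(0.961200+0.933800))/(1+1/25) = 2233/2500 ≈ 0.893200
step 4 [4y] bond c/1=2/25: DF=(143847/125000 − 2/25·(0.961200+0.933800+0.893200))/(1+2/25) = 859/1000 ≈ 0.859000
step 5 [5y] bond c/1=1/100: DF=(427791/500000 − 1/100·(0.961200+0.933800+0.893200+0.859000))/(1+1/100) = 811/1000 ≈ 0.811000
step 6 [6y] bond c/1=27/400: DF=(4619287/4000000 − 27/400·(0.961200+0.933800+0.893200+0.859000+0.811000))/(1+27/400) = 7999/10000 ≈ 0.799900
step 7 [7y] bond c/1=1/80: DF=(696207/800000 − 1/80·(0.961200+0.933800+0.893200+0.859000+0.811000+0.799900))/(1+1/80) = 3973/5000 ≈ 0.794600

1 1 2403/2500
2 2 4669/5000
3 3 2233/2500
4 4 859/1000
5 5 811/1000
6 6 7999/10000
7 7 3973/5000
s(7y) = (1/(3973/5000) − 1)/(7) = 1027/27811 ≈ 3.6928%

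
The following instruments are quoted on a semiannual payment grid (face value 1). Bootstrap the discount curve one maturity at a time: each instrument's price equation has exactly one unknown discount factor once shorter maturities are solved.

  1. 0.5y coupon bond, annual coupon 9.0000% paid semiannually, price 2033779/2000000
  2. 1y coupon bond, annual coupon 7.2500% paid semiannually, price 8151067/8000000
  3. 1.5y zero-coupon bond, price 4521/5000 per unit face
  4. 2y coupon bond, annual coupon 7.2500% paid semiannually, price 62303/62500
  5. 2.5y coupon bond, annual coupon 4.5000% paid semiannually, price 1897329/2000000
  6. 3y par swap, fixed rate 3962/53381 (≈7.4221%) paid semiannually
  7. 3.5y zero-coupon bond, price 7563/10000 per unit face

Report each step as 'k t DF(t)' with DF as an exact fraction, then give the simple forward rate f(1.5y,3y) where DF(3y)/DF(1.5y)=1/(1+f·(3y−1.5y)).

1 1/2 9731/10000
2 1 2373/2500
3 3/2 4521/5000
4 2 8631/10000
5 5/2 4233/5000
6 3 8019/10000
7 7/2 7563/10000
f(1.5y,3y) = ((4521/5000)/(8019/10000) − 1)/(3/2) = 62/729 ≈ 8.5048%

step 1 [0.5y] bond c/2=9/200: DF=(2033779/2000000 − 9/200·(0))/(1+9/200) = 9731/10000 ≈ 0.973100
step 2 [1y] bond c/2=29/800: DF=(8151067/8000000 − 29/800·(0.973100))/(1+29/800) = 2373/2500 ≈ 0.949200
step 3 [1.5y] zero: DF = P = 4521/5000 ≈ 0.904200
step 4 [2y] bond c/2=29/800: DF=(62303/62500 − 29/800·(0.973100+0.949200+0.904200))/(1+29/800) = 8631/10000 ≈ 0.863100
step 5 [2.5y] bond c/2=9/400: DF=(1897329/2000000 − 9/400·(0.973100+0.949200+0.904200+0.863100))/(1+9/400) = 4233/5000 ≈ 0.846600
step 6 [3y] swap r/2=1981/53381: DF=(1 − 1981/53381·(0.973100+0.949200+0.904200+0.863100+0.846600))/(1+1981/53381) = 8019/10000 ≈ 0.801900
step 7 [3.5y] zero: DF = P = 7563/10000 ≈ 0.756300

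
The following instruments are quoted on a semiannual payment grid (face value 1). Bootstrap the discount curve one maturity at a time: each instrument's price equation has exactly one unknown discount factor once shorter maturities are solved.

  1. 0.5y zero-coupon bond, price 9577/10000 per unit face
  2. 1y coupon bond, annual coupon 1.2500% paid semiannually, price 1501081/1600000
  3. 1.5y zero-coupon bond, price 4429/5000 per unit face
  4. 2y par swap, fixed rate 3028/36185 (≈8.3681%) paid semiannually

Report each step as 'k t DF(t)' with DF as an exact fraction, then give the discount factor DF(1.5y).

1 1/2 9577/10000
2 1 579/625
3 3/2 4429/5000
4 2 4243/5000
DF(1.5y) = 4429/5000 ≈ 0.885800

step 1 [0.5y] zero: DF = P = 9577/10000 ≈ 0.957700
step 2 [1y] bond c/2=1/160: DF=(1501081/1600000 − 1/160·(0.957700))/(1+1/160) = 579/625 ≈ 0.926400
step 3 [1.5y] zero: DF = P = 4429/5000 ≈ 0.885800
step 4 [2y] swap r/2=1514/36185: DF=(1 − 1514/36185·(0.957700+0.926400+0.885800))/(1+1514/36185) = 4243/5000 ≈ 0.848600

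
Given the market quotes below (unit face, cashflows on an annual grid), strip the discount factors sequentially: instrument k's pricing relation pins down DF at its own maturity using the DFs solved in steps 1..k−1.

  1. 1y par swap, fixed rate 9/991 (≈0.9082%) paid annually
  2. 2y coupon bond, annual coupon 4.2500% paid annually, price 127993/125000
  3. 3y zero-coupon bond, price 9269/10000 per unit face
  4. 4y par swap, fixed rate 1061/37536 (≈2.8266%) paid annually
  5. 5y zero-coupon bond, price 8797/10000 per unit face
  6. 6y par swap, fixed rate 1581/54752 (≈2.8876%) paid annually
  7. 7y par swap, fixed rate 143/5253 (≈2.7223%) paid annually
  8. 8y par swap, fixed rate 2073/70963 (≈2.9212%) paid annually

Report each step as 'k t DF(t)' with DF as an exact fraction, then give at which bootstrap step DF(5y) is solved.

1 1 991/1000
2 2 4709/5000
3 3 9269/10000
4 4 8939/10000
5 5 8797/10000
6 6 8419/10000
7 7 2071/2500
8 8 7927/10000
DF(5y) is solved at step 5

step 1 [1y] swap r/1=9/991: DF=(1 − 9/991·(0))/(1+9/991) = 991/1000 ≈ 0.991000
step 2 [2y] bond c/1=17/400: DF=(127993/125000 − 17/400·(0.991000))/(1+17/400) = 4709/5000 ≈ 0.941800
step 3 [3y] zero: DF = P = 9269/10000 ≈ 0.926900
step 4 [4y] swap r/1=1061/37536: DF=(1 − 1061/37536·(0.991000+0.941800+0.926900))/(1+1061/37536) = 8939/10000 ≈ 0.893900
step 5 [5y] zero: DF = P = 8797/10000 ≈ 0.879700
step 6 [6y] swap r/1=1581/54752: DF=(1 − 1581/54752·(0.991000+0.941800+0.926900+0.893900+0.879700))/(1+1581/54752) = 8419/10000 ≈ 0.841900
step 7 [7y] swap r/1=143/5253: DF=(1 − 143/5253·(0.991000+0.941800+0.926900+0.893900+0.879700+0.841900))/(1+143/5253) = 2071/2500 ≈ 0.828400
step 8 [8y] swap r/1=2073/70963: DF=(1 − 2073/70963·(0.991000+0.941800+0.926900+0.893900+0.879700+0.841900+0.828400))/(1+2073/70963) = 7927/10000 ≈ 0.792700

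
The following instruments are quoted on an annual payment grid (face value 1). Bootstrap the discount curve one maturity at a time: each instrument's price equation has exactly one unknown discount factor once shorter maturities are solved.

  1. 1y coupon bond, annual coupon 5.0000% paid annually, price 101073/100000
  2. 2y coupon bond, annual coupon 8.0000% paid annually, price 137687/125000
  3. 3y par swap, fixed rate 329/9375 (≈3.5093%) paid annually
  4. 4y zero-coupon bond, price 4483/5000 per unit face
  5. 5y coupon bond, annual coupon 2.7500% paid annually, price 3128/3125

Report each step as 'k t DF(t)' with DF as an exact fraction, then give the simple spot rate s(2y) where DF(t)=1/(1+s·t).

1 1 4813/5000
2 2 4743/5000
3 3 9013/10000
4 4 4483/5000
5 5 8749/10000
s(2y) = (1/(4743/5000) − 1)/(2) = 257/9486 ≈ 2.7093%

step 1 [1y] bond c/1=1/20: DF=(101073/100000 − 1/20·(0))/(1+1/20) = 4813/5000 ≈ 0.962600
step 2 [2y] bond c/1=2/25: DF=(137687/125000 − 2/25·(0.962600))/(1+2/25) = 4743/5000 ≈ 0.948600
step 3 [3y] swap r/1=329/9375: DF=(1 − 329/9375·(0.962600+0.948600))/(1+329/9375) = 9013/10000 ≈ 0.901300
step 4 [4y] zero: DF = P = 4483/5000 ≈ 0.896600
step 5 [5y] bond c/1=11/400: DF=(3128/3125 − 11/400·(0.962600+0.948600+0.901300+0.896600))/(1+11/400) = 8749/10000 ≈ 0.874900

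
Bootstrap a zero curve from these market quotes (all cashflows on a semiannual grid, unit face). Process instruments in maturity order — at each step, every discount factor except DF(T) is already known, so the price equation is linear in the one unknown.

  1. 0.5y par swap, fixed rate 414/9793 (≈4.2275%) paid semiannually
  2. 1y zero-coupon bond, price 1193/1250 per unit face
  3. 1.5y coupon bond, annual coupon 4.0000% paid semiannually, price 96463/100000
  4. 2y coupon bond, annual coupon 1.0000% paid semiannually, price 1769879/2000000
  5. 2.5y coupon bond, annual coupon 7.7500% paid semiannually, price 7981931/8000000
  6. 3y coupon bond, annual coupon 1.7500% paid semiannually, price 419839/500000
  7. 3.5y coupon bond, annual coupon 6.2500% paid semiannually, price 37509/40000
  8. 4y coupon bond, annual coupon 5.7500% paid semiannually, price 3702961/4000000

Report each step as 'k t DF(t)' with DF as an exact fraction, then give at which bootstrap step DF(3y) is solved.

step 1 [0.5y] swap r/2=207/9793: DF=(1 − 207/9793·(0))/(1+207/9793) = 9793/10000 ≈ 0.979300
step 2 [1y] zero: DF = P = 1193/1250 ≈ 0.954400
step 3 [1.5y] bond c/2=1/50: DF=(96463/100000 − 1/50·(0.979300+0.954400))/(1+1/50) = 4539/5000 ≈ 0.907800
step 4 [2y] bond c/2=1/200: DF=(1769879/2000000 − 1/200·(0.979300+0.954400+0.907800))/(1+1/200) = 1083/1250 ≈ 0.866400
step 5 [2.5y] bond c/2=31/800: DF=(7981931/8000000 − 31/800·(0.979300+0.954400+0.907800+0.866400))/(1+31/800) = 4111/5000 ≈ 0.822200
step 6 [3y] bond c/2=7/800: DF=(419839/500000 − 7/800·(0.979300+0.954400+0.907800+0.866400+0.822200))/(1+7/800) = 7931/10000 ≈ 0.793100
step 7 [3.5y] bond c/2=1/32: DF=(37509/40000 − 1/32·(0.979300+0.954400+0.907800+0.866400+0.822200+0.793100))/(1+1/32) = 187/250 ≈ 0.748000
step 8 [4y] bond c/2=23/800: DF=(3702961/4000000 − 23/800·(0.979300+0.954400+0.907800+0.866400+0.822200+0.793100+0.748000))/(1+23/800) = 3651/5000 ≈ 0.730200

1 1/2 9793/10000
2 1 1193/1250
3 3/2 4539/5000
4 2 1083/1250
5 5/2 4111/5000
6 3 7931/10000
7 7/2 187/250
8 4 3651/5000
DF(3y) is solved at step 6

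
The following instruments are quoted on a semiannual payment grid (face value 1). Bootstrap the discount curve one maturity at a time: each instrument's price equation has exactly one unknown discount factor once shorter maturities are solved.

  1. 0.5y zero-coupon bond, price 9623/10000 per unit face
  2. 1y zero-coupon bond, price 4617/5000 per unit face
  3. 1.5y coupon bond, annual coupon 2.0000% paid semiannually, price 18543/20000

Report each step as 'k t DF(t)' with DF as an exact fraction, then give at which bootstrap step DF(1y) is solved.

1 1/2 9623/10000
2 1 4617/5000
3 3/2 8993/10000
DF(1y) is solved at step 2

step 1 [0.5y] zero: DF = P = 9623/10000 ≈ 0.962300
step 2 [1y] zero: DF = P = 4617/5000 ≈ 0.923400
step 3 [1.5y] bond c/2=1/100: DF=(18543/20000 − 1/100·(0.962300+0.923400))/(1+1/100) = 8993/10000 ≈ 0.899300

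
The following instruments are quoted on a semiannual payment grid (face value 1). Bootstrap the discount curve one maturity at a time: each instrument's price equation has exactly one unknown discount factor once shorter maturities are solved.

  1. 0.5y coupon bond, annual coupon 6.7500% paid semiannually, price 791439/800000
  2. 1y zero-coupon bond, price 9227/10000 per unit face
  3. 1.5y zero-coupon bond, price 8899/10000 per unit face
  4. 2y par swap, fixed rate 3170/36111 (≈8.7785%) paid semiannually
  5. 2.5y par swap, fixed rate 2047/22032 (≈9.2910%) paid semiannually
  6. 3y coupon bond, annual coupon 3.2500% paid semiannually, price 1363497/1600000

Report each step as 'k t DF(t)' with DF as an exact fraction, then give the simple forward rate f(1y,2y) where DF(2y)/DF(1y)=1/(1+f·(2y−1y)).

step 1 [0.5y] bond c/2=27/800: DF=(791439/800000 − 27/800·(0))/(1+27/800) = 957/1000 ≈ 0.957000
step 2 [1y] zero: DF = P = 9227/10000 ≈ 0.922700
step 3 [1.5y] zero: DF = P = 8899/10000 ≈ 0.889900
step 4 [2y] swap r/2=1585/36111: DF=(1 − 1585/36111·(0.957000+0.922700+0.889900))/(1+1585/36111) = 1683/2000 ≈ 0.841500
step 5 [2.5y] swap r/2=2047/44064: DF=(1 − 2047/44064·(0.957000+0.922700+0.889900+0.841500))/(1+2047/44064) = 7953/10000 ≈ 0.795300
step 6 [3y] bond c/2=13/800: DF=(1363497/1600000 − 13/800·(0.957000+0.922700+0.889900+0.841500+0.795300))/(1+13/800) = 7681/10000 ≈ 0.768100

1 1/2 957/1000
2 1 9227/10000
3 3/2 8899/10000
4 2 1683/2000
5 5/2 7953/10000
6 3 7681/10000
f(1y,2y) = ((9227/10000)/(1683/2000) − 1)/(1) = 812/8415 ≈ 9.6494%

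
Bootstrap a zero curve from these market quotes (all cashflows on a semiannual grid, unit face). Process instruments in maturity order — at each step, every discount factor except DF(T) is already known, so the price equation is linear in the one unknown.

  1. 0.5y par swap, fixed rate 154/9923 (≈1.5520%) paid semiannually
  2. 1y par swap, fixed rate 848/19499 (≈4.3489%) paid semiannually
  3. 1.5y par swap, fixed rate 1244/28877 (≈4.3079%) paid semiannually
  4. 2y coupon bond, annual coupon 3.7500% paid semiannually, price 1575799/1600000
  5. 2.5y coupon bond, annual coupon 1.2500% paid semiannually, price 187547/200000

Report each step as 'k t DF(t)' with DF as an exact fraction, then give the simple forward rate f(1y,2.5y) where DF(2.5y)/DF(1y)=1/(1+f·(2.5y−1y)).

1 1/2 9923/10000
2 1 1197/1250
3 3/2 4689/5000
4 2 571/625
5 5/2 9083/10000
f(1y,2.5y) = ((1197/1250)/(9083/10000) − 1)/(3/2) = 986/27249 ≈ 3.6185%

step 1 [0.5y] swap r/2=77/9923: DF=(1 − 77/9923·(0))/(1+77/9923) = 9923/10000 ≈ 0.992300
step 2 [1y] swap r/2=424/19499: DF=(1 − 424/19499·(0.992300))/(1+424/19499) = 1197/1250 ≈ 0.957600
step 3 [1.5y] swap r/2=622/28877: DF=(1 − 622/28877·(0.992300+0.957600))/(1+622/28877) = 4689/5000 ≈ 0.937800
step 4 [2y] bond c/2=3/160: DF=(1575799/1600000 − 3/160·(0.992300+0.957600+0.937800))/(1+3/160) = 571/625 ≈ 0.913600
step 5 [2.5y] bond c/2=1/160: DF=(187547/200000 − 1/160·(0.992300+0.957600+0.937800+0.913600))/(1+1/160) = 9083/10000 ≈ 0.908300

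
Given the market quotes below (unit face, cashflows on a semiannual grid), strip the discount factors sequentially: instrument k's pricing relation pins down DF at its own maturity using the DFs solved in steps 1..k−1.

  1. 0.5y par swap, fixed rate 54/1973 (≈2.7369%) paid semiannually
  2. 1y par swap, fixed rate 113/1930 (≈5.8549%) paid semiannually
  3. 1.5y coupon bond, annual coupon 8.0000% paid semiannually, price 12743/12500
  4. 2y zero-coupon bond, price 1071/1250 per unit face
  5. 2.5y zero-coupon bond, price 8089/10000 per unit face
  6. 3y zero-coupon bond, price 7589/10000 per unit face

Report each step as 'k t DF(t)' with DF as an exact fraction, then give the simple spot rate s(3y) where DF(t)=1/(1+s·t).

1 1/2 1973/2000
2 1 1887/2000
3 3/2 453/500
4 2 1071/1250
5 5/2 8089/10000
6 3 7589/10000
s(3y) = (1/(7589/10000) − 1)/(3) = 2411/22767 ≈ 10.5899%

step 1 [0.5y] swap r/2=27/1973: DF=(1 − 27/1973·(0))/(1+27/1973) = 1973/2000 ≈ 0.986500
step 2 [1y] swap r/2=113/3860: DF=(1 − 113/3860·(0.986500))/(1+113/3860) = 1887/2000 ≈ 0.943500
step 3 [1.5y] bond c/2=1/25: DF=(12743/12500 − 1/25·(0.986500+0.943500))/(1+1/25) = 453/500 ≈ 0.906000
step 4 [2y] zero: DF = P = 1071/1250 ≈ 0.856800
step 5 [2.5y] zero: DF = P = 8089/10000 ≈ 0.808900
step 6 [3y] zero: DF = P = 7589/10000 ≈ 0.758900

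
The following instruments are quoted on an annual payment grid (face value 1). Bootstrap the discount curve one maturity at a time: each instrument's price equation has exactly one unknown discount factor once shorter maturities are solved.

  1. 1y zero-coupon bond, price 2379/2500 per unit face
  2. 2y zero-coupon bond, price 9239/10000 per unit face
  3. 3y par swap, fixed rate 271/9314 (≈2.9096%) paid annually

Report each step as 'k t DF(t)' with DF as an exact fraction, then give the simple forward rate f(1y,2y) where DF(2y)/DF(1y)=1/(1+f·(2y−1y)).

1 1 2379/2500
2 2 9239/10000
3 3 9187/10000
f(1y,2y) = ((2379/2500)/(9239/10000) − 1)/(1) = 277/9239 ≈ 2.9982%

step 1 [1y] zero: DF = P = 2379/2500 ≈ 0.951600
step 2 [2y] zero: DF = P = 9239/10000 ≈ 0.923900
step 3 [3y] swap r/1=271/9314: DF=(1 − 271/9314·(0.951600+0.923900))/(1+271/9314) = 9187/10000 ≈ 0.918700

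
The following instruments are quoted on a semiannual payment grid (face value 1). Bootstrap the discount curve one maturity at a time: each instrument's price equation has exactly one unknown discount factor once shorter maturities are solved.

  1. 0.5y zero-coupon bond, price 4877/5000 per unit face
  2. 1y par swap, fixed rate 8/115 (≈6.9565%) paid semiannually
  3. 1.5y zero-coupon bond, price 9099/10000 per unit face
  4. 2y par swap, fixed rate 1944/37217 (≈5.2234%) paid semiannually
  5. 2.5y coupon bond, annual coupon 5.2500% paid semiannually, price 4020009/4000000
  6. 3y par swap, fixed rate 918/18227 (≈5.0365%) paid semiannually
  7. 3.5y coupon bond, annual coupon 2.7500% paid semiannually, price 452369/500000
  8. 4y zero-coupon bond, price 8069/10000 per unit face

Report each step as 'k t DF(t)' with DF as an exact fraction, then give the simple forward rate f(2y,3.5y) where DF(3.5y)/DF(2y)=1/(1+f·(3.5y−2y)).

1 1/2 4877/5000
2 1 1167/1250
3 3/2 9099/10000
4 2 2257/2500
5 5/2 8841/10000
6 3 8623/10000
7 7/2 8183/10000
8 4 8069/10000
f(2y,3.5y) = ((2257/2500)/(8183/10000) − 1)/(3/2) = 1690/24549 ≈ 6.8842%

step 1 [0.5y] zero: DF = P = 4877/5000 ≈ 0.975400
step 2 [1y] swap r/2=4/115: DF=(1 − 4/115·(0.975400))/(1+4/115) = 1167/1250 ≈ 0.933600
step 3 [1.5y] zero: DF = P = 9099/10000 ≈ 0.909900
step 4 [2y] swap r/2=972/37217: DF=(1 − 972/37217·(0.975400+0.933600+0.909900))/(1+972/37217) = 2257/2500 ≈ 0.902800
step 5 [2.5y] bond c/2=21/800: DF=(4020009/4000000 − 21/800·(0.975400+0.933600+0.909900+0.902800))/(1+21/800) = 8841/10000 ≈ 0.884100
step 6 [3y] swap r/2=459/18227: DF=(1 − 459/18227·(0.975400+0.933600+0.909900+0.902800+0.884100))/(1+459/18227) = 8623/10000 ≈ 0.862300
step 7 [3.5y] bond c/2=11/800: DF=(452369/500000 − 11/800·(0.975400+0.933600+0.909900+0.902800+0.884100+0.862300))/(1+11/800) = 8183/10000 ≈ 0.818300
step 8 [4y] zero: DF = P = 8069/10000 ≈ 0.806900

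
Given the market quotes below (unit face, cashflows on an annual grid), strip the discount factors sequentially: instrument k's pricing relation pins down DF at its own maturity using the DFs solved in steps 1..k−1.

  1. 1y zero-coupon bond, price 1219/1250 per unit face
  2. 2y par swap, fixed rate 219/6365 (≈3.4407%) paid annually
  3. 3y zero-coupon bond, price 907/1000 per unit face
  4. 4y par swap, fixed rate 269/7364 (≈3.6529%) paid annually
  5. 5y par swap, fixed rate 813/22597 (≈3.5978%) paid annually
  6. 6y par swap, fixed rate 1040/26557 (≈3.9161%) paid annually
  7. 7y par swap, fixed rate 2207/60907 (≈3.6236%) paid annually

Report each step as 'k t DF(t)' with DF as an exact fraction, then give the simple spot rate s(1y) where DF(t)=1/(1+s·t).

1 1 1219/1250
2 2 9343/10000
3 3 907/1000
4 4 1731/2000
5 5 4187/5000
6 6 99/125
7 7 7793/10000
s(1y) = (1/(1219/1250) − 1)/(1) = 31/1219 ≈ 2.5431%

step 1 [1y] zero: DF = P = 1219/1250 ≈ 0.975200
step 2 [2y] swap r/1=219/6365: DF=(1 − 219/6365·(0.975200))/(1+219/6365) = 9343/10000 ≈ 0.934300
step 3 [3y] zero: DF = P = 907/1000 ≈ 0.907000
step 4 [4y] swap r/1=269/7364: DF=(1 − 269/7364·(0.975200+0.934300+0.907000))/(1+269/7364) = 1731/2000 ≈ 0.865500
step 5 [5y] swap r/1=813/22597: DF=(1 − 813/22597·(0.975200+0.934300+0.907000+0.865500))/(1+813/22597) = 4187/5000 ≈ 0.837400
step 6 [6y] swap r/1=1040/26557: DF=(1 − 1040/26557·(0.975200+0.934300+0.907000+0.865500+0.837400))/(1+1040/26557) = 99/125 ≈ 0.792000
step 7 [7y] swap r/1=2207/60907: DF=(1 − 2207/60907·(0.975200+0.934300+0.907000+0.865500+0.837400+0.792000))/(1+2207/60907) = 7793/10000 ≈ 0.779300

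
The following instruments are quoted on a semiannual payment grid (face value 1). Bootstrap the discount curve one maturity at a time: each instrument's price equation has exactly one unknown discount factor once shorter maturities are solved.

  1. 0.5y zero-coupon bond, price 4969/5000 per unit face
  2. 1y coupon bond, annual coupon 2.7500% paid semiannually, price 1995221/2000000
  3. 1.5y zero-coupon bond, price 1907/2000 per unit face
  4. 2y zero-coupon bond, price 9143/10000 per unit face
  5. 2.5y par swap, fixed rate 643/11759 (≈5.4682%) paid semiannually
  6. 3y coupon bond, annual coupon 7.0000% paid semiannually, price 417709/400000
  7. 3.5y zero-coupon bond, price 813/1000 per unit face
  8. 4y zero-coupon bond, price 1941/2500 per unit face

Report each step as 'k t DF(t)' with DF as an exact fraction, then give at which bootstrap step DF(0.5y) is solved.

1 1/2 4969/5000
2 1 4853/5000
3 3/2 1907/2000
4 2 9143/10000
5 5/2 4357/5000
6 3 8499/10000
7 7/2 813/1000
8 4 1941/2500
DF(0.5y) is solved at step 1

step 1 [0.5y] zero: DF = P = 4969/5000 ≈ 0.993800
step 2 [1y] bond c/2=11/800: DF=(1995221/2000000 − 11/800·(0.993800))/(1+11/800) = 4853/5000 ≈ 0.970600
step 3 [1.5y] zero: DF = P = 1907/2000 ≈ 0.953500
step 4 [2y] zero: DF = P = 9143/10000 ≈ 0.914300
step 5 [2.5y] swap r/2=643/23518: DF=(1 − 643/23518·(0.993800+0.970600+0.953500+0.914300))/(1+643/23518) = 4357/5000 ≈ 0.871400
step 6 [3y] bond c/2=7/200: DF=(417709/400000 − 7/200·(0.993800+0.970600+0.953500+0.914300+0.871400))/(1+7/200) = 8499/10000 ≈ 0.849900
step 7 [3.5y] zero: DF = P = 813/1000 ≈ 0.813000
step 8 [4y] zero: DF = P = 1941/2500 ≈ 0.776400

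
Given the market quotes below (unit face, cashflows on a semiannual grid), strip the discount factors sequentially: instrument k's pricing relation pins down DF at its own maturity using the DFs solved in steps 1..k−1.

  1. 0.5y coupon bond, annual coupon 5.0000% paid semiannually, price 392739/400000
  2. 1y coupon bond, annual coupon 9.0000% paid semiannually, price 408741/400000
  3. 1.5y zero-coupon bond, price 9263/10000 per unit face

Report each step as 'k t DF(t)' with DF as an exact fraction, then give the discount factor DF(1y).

1 1/2 9579/10000
2 1 4683/5000
3 3/2 9263/10000
DF(1y) = 4683/5000 ≈ 0.936600

step 1 [0.5y] bond c/2=1/40: DF=(392739/400000 − 1/40·(0))/(1+1/40) = 9579/10000 ≈ 0.957900
step 2 [1y] bond c/2=9/200: DF=(408741/400000 − 9/200·(0.957900))/(1+9/200) = 4683/5000 ≈ 0.936600
step 3 [1.5y] zero: DF = P = 9263/10000 ≈ 0.926300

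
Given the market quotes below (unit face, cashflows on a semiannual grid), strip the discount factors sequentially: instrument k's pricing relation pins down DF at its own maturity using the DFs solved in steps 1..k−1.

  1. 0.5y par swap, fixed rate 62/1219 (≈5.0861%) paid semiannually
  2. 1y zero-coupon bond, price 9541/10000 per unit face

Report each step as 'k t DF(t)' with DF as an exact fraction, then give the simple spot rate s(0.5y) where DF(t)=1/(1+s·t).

1 1/2 1219/1250
2 1 9541/10000
s(0.5y) = (1/(1219/1250) − 1)/(1/2) = 62/1219 ≈ 5.0861%

step 1 [0.5y] swap r/2=31/1219: DF=(1 − 31/1219·(0))/(1+31/1219) = 1219/1250 ≈ 0.975200
step 2 [1y] zero: DF = P = 9541/10000 ≈ 0.954100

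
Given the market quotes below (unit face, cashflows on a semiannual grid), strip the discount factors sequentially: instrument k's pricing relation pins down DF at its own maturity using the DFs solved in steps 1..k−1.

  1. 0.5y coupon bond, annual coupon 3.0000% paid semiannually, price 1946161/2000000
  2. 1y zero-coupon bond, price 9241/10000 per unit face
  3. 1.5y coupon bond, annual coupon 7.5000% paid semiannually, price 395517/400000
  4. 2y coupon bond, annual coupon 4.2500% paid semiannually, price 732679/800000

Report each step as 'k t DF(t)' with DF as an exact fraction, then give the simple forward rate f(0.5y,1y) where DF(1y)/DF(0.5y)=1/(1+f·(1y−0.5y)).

step 1 [0.5y] bond c/2=3/200: DF=(1946161/2000000 − 3/200·(0))/(1+3/200) = 9587/10000 ≈ 0.958700
step 2 [1y] zero: DF = P = 9241/10000 ≈ 0.924100
step 3 [1.5y] bond c/2=3/80: DF=(395517/400000 − 3/80·(0.958700+0.924100))/(1+3/80) = 177/200 ≈ 0.885000
step 4 [2y] bond c/2=17/800: DF=(732679/800000 − 17/800·(0.958700+0.924100+0.885000))/(1+17/800) = 1049/1250 ≈ 0.839200

1 1/2 9587/10000
2 1 9241/10000
3 3/2 177/200
4 2 1049/1250
f(0.5y,1y) = ((9587/10000)/(9241/10000) − 1)/(1/2) = 692/9241 ≈ 7.4884%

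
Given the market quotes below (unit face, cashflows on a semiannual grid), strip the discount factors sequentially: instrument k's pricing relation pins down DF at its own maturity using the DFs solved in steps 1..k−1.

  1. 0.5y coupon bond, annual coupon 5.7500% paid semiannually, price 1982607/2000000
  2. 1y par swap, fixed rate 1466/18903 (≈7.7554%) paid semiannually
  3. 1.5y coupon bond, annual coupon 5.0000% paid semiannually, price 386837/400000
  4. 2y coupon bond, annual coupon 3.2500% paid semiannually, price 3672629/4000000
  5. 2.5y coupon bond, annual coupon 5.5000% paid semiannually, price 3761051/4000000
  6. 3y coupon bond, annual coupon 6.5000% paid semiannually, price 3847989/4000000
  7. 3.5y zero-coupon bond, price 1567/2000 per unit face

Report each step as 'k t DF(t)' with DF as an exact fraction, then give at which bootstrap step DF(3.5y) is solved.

step 1 [0.5y] bond c/2=23/800: DF=(1982607/2000000 − 23/800·(0))/(1+23/800) = 2409/2500 ≈ 0.963600
step 2 [1y] swap r/2=733/18903: DF=(1 − 733/18903·(0.963600))/(1+733/18903) = 9267/10000 ≈ 0.926700
step 3 [1.5y] bond c/2=1/40: DF=(386837/400000 − 1/40·(0.963600+0.926700))/(1+1/40) = 4487/5000 ≈ 0.897400
step 4 [2y] bond c/2=13/800: DF=(3672629/4000000 − 13/800·(0.963600+0.926700+0.897400))/(1+13/800) = 8589/10000 ≈ 0.858900
step 5 [2.5y] bond c/2=11/400: DF=(3761051/4000000 − 11/400·(0.963600+0.926700+0.897400+0.858900))/(1+11/400) = 327/400 ≈ 0.817500
step 6 [3y] bond c/2=13/400: DF=(3847989/4000000 − 13/400·(0.963600+0.926700+0.897400+0.858900+0.817500))/(1+13/400) = 989/1250 ≈ 0.791200
step 7 [3.5y] zero: DF = P = 1567/2000 ≈ 0.783500

1 1/2 2409/2500
2 1 9267/10000
3 3/2 4487/5000
4 2 8589/10000
5 5/2 327/400
6 3 989/1250
7 7/2 1567/2000
DF(3.5y) is solved at step 7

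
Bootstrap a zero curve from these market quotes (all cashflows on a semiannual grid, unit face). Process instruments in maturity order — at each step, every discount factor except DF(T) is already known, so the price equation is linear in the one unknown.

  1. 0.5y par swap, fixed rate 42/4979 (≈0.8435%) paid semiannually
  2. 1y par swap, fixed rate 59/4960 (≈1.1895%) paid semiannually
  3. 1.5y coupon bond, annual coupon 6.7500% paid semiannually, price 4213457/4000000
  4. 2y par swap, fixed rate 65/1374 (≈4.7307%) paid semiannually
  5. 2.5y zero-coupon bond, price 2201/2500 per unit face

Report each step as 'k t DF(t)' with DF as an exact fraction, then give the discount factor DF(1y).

step 1 [0.5y] swap r/2=21/4979: DF=(1 − 21/4979·(0))/(1+21/4979) = 4979/5000 ≈ 0.995800
step 2 [1y] swap r/2=59/9920: DF=(1 − 59/9920·(0.995800))/(1+59/9920) = 4941/5000 ≈ 0.988200
step 3 [1.5y] bond c/2=27/800: DF=(4213457/4000000 − 27/800·(0.995800+0.988200))/(1+27/800) = 4771/5000 ≈ 0.954200
step 4 [2y] swap r/2=65/2748: DF=(1 − 65/2748·(0.995800+0.988200+0.954200))/(1+65/2748) = 909/1000 ≈ 0.909000
step 5 [2.5y] zero: DF = P = 2201/2500 ≈ 0.880400

1 1/2 4979/5000
2 1 4941/5000
3 3/2 4771/5000
4 2 909/1000
5 5/2 2201/2500
DF(1y) = 4941/5000 ≈ 0.988200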